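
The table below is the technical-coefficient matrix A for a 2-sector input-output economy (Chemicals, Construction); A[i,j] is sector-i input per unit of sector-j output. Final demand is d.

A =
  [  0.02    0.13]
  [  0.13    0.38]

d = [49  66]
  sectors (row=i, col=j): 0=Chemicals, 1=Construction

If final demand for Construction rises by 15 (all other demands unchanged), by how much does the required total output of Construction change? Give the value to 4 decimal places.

Form M = I − A:
  [  0.98   -0.13]
  [ -0.13    0.62]
Leontief inverse L = M⁻¹:
  [  1.0496    0.2201]
  [  0.2201    1.6590]
Total output x = L · d:
  x_0 = 1.0496·49 + 0.2201·66 = 65.9556
  x_1 = 0.2201·49 + 1.6590·66 = 120.2810
Δx_1 = L[1,1] · Δd_1 = 1.6590 · 15 = 24.8857

24.8857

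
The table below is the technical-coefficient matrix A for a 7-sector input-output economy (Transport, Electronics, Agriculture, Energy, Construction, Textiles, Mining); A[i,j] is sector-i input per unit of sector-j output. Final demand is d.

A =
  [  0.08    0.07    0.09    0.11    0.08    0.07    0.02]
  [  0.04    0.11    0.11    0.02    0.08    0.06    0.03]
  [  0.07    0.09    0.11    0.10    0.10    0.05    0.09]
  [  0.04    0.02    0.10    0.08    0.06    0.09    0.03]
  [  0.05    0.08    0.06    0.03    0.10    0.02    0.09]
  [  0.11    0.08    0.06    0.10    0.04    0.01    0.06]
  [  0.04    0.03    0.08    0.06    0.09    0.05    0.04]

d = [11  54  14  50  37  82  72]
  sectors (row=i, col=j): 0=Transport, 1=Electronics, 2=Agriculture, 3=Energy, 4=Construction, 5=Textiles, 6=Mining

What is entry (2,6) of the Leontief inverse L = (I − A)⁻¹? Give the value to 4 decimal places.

L[2,6] = 0.1526

Form M = I − A:
  [  0.92   -0.07   -0.09   -0.11   -0.08   -0.07   -0.02]
  [ -0.04    0.89   -0.11   -0.02   -0.08   -0.06   -0.03]
  [ -0.07   -0.09    0.89   -0.10   -0.10   -0.05   -0.09]
  [ -0.04   -0.02   -0.10    0.92   -0.06   -0.09   -0.03]
  [ -0.05   -0.08   -0.06   -0.03    0.90   -0.02   -0.09]
  [ -0.11   -0.08   -0.06   -0.10   -0.04    0.99   -0.06]
  [ -0.04   -0.03   -0.08   -0.06   -0.09   -0.05    0.96]
Leontief inverse L = M⁻¹:
  [  1.1408    0.1395    0.1785    0.1820    0.1585    0.1216    0.0730]
  [  0.0927    1.1770    0.1878    0.0782    0.1514    0.1016    0.0793]
  [  0.1378    0.1700    1.2130    0.1802    0.1943    0.1093    0.1526]
  [  0.0914    0.0754    0.1706    1.1411    0.1232    0.1297    0.0756]
  [  0.0959    0.1375    0.1307    0.0820    1.1679    0.0595    0.1343]
  [  0.1609    0.1390    0.1398    0.1629    0.1104    1.0592    0.1024]
  [  0.0850    0.0816    0.1446    0.1125    0.1505    0.0862    1.0826]
Total output x = L · d:
  x_0 = 1.1408·11 + 0.1395·54 + 0.1785·14 + 0.1820·50 + 0.1585·37 + 0.1216·82 + 0.0730·72 = 52.7687
  x_1 = 0.0927·11 + 1.1770·54 + 0.1878·14 + 0.0782·50 + 0.1514·37 + 0.1016·82 + 0.0793·72 = 90.7601
  x_2 = 0.1378·11 + 0.1700·54 + 1.2130·14 + 0.1802·50 + 0.1943·37 + 0.1093·82 + 0.1526·72 = 63.8208
  x_3 = 0.0914·11 + 0.0754·54 + 0.1706·14 + 1.1411·50 + 0.1232·37 + 0.1297·82 + 0.0756·72 = 85.1496
  x_4 = 0.0959·11 + 0.1375·54 + 0.1307·14 + 0.0820·50 + 1.1679·37 + 0.0595·82 + 0.1343·72 = 72.1757
  x_5 = 0.1609·11 + 0.1390·54 + 0.1398·14 + 0.1629·50 + 0.1104·37 + 1.0592·82 + 0.1024·72 = 117.6877
  x_6 = 0.0850·11 + 0.0816·54 + 0.1446·14 + 0.1125·50 + 0.1505·37 + 0.0862·82 + 1.0826·72 = 103.5712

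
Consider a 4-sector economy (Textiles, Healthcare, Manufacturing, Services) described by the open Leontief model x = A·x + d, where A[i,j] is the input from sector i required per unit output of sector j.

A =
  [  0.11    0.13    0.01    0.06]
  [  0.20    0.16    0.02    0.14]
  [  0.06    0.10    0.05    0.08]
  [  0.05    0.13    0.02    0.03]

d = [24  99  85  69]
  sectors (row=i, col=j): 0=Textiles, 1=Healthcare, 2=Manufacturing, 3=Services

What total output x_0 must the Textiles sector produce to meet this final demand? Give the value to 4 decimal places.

56.7412

Form M = I − A:
  [  0.89   -0.13   -0.01   -0.06]
  [ -0.20    0.84   -0.02   -0.14]
  [ -0.06   -0.10    0.95   -0.08]
  [ -0.05   -0.13   -0.02    0.97]
Leontief inverse L = M⁻¹:
  [  1.1756    0.2001    0.0188    0.1032]
  [  0.2998    1.2727    0.0343    0.2051]
  [  0.1145    0.1621    1.0597    0.1179]
  [  0.1031    0.1842    0.0274    1.0662]
Total output x = L · d:
  x_0 = 1.1756·24 + 0.2001·99 + 0.0188·85 + 0.1032·69 = 56.7412
  x_1 = 0.2998·24 + 1.2727·99 + 0.0343·85 + 0.2051·69 = 150.2543
  x_2 = 0.1145·24 + 0.1621·99 + 1.0597·85 + 0.1179·69 = 117.0090
  x_3 = 0.1031·24 + 0.1842·99 + 0.0274·85 + 1.0662·69 = 96.6086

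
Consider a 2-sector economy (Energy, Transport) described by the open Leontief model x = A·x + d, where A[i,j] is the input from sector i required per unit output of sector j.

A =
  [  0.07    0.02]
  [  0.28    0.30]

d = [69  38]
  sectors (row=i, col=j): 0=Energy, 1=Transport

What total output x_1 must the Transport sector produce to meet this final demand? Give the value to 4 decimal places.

84.6917

Form M = I − A:
  [  0.93   -0.02]
  [ -0.28    0.70]
Leontief inverse L = M⁻¹:
  [  1.0846    0.0310]
  [  0.4338    1.4410]
Total output x = L · d:
  x_0 = 1.0846·69 + 0.0310·38 = 76.0149
  x_1 = 0.4338·69 + 1.4410·38 = 84.6917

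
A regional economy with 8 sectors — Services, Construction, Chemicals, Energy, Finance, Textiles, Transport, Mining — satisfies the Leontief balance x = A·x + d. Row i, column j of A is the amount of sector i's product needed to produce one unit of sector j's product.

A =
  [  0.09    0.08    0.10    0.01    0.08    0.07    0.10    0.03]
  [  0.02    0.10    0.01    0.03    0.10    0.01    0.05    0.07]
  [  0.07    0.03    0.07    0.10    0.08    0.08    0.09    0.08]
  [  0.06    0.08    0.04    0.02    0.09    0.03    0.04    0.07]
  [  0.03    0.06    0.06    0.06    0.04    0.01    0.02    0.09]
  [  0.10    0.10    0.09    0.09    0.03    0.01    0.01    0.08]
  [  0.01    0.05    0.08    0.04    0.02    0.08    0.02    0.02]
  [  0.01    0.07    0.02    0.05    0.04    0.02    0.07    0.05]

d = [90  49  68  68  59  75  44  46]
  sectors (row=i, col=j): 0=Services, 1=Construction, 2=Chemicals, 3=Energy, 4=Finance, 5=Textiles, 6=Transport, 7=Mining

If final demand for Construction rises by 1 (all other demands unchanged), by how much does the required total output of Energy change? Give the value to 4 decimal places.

Form M = I − A:
  [  0.91   -0.08   -0.10   -0.01   -0.08   -0.07   -0.10   -0.03]
  [ -0.02    0.90   -0.01   -0.03   -0.10   -0.01   -0.05   -0.07]
  [ -0.07   -0.03    0.93   -0.10   -0.08   -0.08   -0.09   -0.08]
  [ -0.06   -0.08   -0.04    0.98   -0.09   -0.03   -0.04   -0.07]
  [ -0.03   -0.06   -0.06   -0.06    0.96   -0.01   -0.02   -0.09]
  [ -0.10   -0.10   -0.09   -0.09   -0.03    0.99   -0.01   -0.08]
  [ -0.01   -0.05   -0.08   -0.04   -0.02   -0.08    0.98   -0.02]
  [ -0.01   -0.07   -0.02   -0.05   -0.04   -0.02   -0.07    0.95]
Leontief inverse L = M⁻¹:
  [  1.1384    0.1495    0.1616    0.0624    0.1402    0.1125    0.1517    0.0911]
  [  0.0423    1.1472    0.0406    0.0599    0.1393    0.0298    0.0801    0.1111]
  [  0.1207    0.1043    1.1323    0.1530    0.1424    0.1216    0.1424    0.1448]
  [  0.0915    0.1334    0.0801    1.0562    0.1355    0.0563    0.0783    0.1165]
  [  0.0567    0.1052    0.0917    0.0913    1.0812    0.0332    0.0550    0.1304]
  [  0.1432    0.1656    0.1384    0.1319    0.0928    1.0459    0.0635    0.1363]
  [  0.0408    0.0919    0.1136    0.0735    0.0568    0.1018    1.0491    0.0591]
  [  0.0309    0.1100    0.0479    0.0759    0.0735    0.0398    0.0956    1.0837]
Total output x = L · d:
  x_0 = 1.1384·90 + 0.1495·49 + 0.1616·68 + 0.0624·68 + 0.1402·59 + 0.1125·75 + 0.1517·44 + 0.0911·46 = 152.5937
  x_1 = 0.0423·90 + 1.1472·49 + 0.0406·68 + 0.0599·68 + 0.1393·59 + 0.0298·75 + 0.0801·44 + 0.1111·46 = 85.9350
  x_2 = 0.1207·90 + 0.1043·49 + 1.1323·68 + 0.1530·68 + 0.1424·59 + 0.1216·75 + 0.1424·44 + 0.1448·46 = 133.8210
  x_3 = 0.0915·90 + 0.1334·49 + 0.0801·68 + 1.0562·68 + 0.1355·59 + 0.0563·75 + 0.0783·44 + 0.1165·46 = 113.0696
  x_4 = 0.0567·90 + 0.1052·49 + 0.0917·68 + 0.0913·68 + 1.0812·59 + 0.0332·75 + 0.0550·44 + 0.1304·46 = 97.3992
  x_5 = 0.1432·90 + 0.1656·49 + 0.1384·68 + 0.1319·68 + 0.0928·59 + 1.0459·75 + 0.0635·44 + 0.1363·46 = 132.3636
  x_6 = 0.0408·90 + 0.0919·49 + 0.1136·68 + 0.0735·68 + 0.0568·59 + 0.1018·75 + 1.0491·44 + 0.0591·46 = 80.7628
  x_7 = 0.0309·90 + 0.1100·49 + 0.0479·68 + 0.0759·68 + 0.0735·59 + 0.0398·75 + 0.0956·44 + 1.0837·46 = 77.9662
Δx_3 = L[3,1] · Δd_1 = 0.1334 · 1 = 0.1334

0.1334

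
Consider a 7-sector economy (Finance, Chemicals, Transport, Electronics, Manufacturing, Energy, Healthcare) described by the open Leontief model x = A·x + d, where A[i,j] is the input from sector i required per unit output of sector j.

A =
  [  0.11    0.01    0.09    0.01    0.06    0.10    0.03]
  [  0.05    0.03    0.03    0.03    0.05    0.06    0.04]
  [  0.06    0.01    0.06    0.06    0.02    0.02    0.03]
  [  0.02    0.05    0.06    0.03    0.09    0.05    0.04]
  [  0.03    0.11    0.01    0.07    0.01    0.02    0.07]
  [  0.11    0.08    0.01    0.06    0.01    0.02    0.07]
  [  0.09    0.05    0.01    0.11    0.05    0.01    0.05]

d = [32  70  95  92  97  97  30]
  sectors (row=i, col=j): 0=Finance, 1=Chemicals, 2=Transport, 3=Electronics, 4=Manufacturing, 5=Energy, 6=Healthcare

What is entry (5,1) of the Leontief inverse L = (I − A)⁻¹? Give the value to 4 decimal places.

L[5,1] = 0.1020

Form M = I − A:
  [  0.89   -0.01   -0.09   -0.01   -0.06   -0.10   -0.03]
  [ -0.05    0.97   -0.03   -0.03   -0.05   -0.06   -0.04]
  [ -0.06   -0.01    0.94   -0.06   -0.02   -0.02   -0.03]
  [ -0.02   -0.05   -0.06    0.97   -0.09   -0.05   -0.04]
  [ -0.03   -0.11   -0.01   -0.07    0.99   -0.02   -0.07]
  [ -0.11   -0.08   -0.01   -0.06   -0.01    0.98   -0.07]
  [ -0.09   -0.05   -0.01   -0.11   -0.05   -0.01    0.95]
Leontief inverse L = M⁻¹:
  [  1.1591    0.0382    0.1177    0.0410    0.0825    0.1274    0.0591]
  [  0.0817    1.0523    0.0470    0.0530    0.0678    0.0784    0.0614]
  [  0.0867    0.0260    1.0793    0.0789    0.0383    0.0377    0.0468]
  [  0.0520    0.0772    0.0776    1.0581    0.1088    0.0685    0.0650]
  [  0.0607    0.1312    0.0284    0.0941    1.0346    0.0417    0.0916]
  [  0.1504    0.1020    0.0357    0.0852    0.0381    1.0488    0.0938]
  [  0.1258    0.0762    0.0358    0.1359    0.0792    0.0378    1.0753]
Total output x = L · d:
  x_0 = 1.1591·32 + 0.0382·70 + 0.1177·95 + 0.0410·92 + 0.0825·97 + 0.1274·97 + 0.0591·30 = 76.8489
  x_1 = 0.0817·32 + 1.0523·70 + 0.0470·95 + 0.0530·92 + 0.0678·97 + 0.0784·97 + 0.0614·30 = 101.6354
  x_2 = 0.0867·32 + 0.0260·70 + 1.0793·95 + 0.0789·92 + 0.0383·97 + 0.0377·97 + 0.0468·30 = 123.1596
  x_3 = 0.0520·32 + 0.0772·70 + 0.0776·95 + 1.0581·92 + 0.1088·97 + 0.0685·97 + 0.0650·30 = 130.9283
  x_4 = 0.0607·32 + 0.1312·70 + 0.0284·95 + 0.0941·92 + 1.0346·97 + 0.0417·97 + 0.0916·30 = 129.6275
  x_5 = 0.1504·32 + 0.1020·70 + 0.0357·95 + 0.0852·92 + 0.0381·97 + 1.0488·97 + 0.0938·30 = 131.4171
  x_6 = 0.1258·32 + 0.0762·70 + 0.0358·95 + 0.1359·92 + 0.0792·97 + 0.0378·97 + 1.0753·30 = 68.8710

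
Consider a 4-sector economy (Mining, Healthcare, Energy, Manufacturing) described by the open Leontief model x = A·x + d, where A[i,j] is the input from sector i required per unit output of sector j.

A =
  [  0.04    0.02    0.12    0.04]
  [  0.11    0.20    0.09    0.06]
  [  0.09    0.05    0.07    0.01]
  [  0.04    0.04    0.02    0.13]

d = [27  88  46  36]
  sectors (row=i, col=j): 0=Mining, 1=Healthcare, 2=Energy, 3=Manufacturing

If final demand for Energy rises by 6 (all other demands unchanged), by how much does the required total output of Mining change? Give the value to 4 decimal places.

Form M = I − A:
  [  0.96   -0.02   -0.12   -0.04]
  [ -0.11    0.80   -0.09   -0.06]
  [ -0.09   -0.05    0.93   -0.01]
  [ -0.04   -0.04   -0.02    0.87]
Leontief inverse L = M⁻¹:
  [  1.0615    0.0381    0.1418    0.0531]
  [  0.1630    1.2680    0.1458    0.0966]
  [  0.1121    0.0725    1.0972    0.0228]
  [  0.0589    0.0617    0.0384    1.1568]
Total output x = L · d:
  x_0 = 1.0615·27 + 0.0381·88 + 0.1418·46 + 0.0531·36 = 40.4428
  x_1 = 0.1630·27 + 1.2680·88 + 0.1458·46 + 0.0966·36 = 126.1725
  x_2 = 0.1121·27 + 0.0725·88 + 1.0972·46 + 0.0228·36 = 60.7020
  x_3 = 0.0589·27 + 0.0617·88 + 0.0384·46 + 1.1568·36 = 50.4352
Δx_0 = L[0,2] · Δd_2 = 0.1418 · 6 = 0.8508

0.8508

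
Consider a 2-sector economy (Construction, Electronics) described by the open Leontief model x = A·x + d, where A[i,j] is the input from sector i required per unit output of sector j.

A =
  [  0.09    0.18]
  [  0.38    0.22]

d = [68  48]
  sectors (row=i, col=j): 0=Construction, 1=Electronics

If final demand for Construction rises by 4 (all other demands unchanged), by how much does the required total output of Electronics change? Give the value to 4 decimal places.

2.3698

Form M = I − A:
  [  0.91   -0.18]
  [ -0.38    0.78]
Leontief inverse L = M⁻¹:
  [  1.2161    0.2806]
  [  0.5925    1.4188]
Total output x = L · d:
  x_0 = 1.2161·68 + 0.2806·48 = 96.1646
  x_1 = 0.5925·68 + 1.4188·48 = 108.3879
Δx_1 = L[1,0] · Δd_0 = 0.5925 · 4 = 2.3698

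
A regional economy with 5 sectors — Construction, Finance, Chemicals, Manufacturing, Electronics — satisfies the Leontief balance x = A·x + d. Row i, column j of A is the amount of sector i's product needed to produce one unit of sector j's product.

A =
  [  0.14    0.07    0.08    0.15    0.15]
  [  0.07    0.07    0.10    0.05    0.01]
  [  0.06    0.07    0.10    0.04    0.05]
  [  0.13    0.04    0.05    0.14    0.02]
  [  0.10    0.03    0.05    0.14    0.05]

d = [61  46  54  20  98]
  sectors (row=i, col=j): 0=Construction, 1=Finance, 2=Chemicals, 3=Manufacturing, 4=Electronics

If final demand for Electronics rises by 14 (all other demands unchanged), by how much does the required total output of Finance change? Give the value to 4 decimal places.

Form M = I − A:
  [  0.86   -0.07   -0.08   -0.15   -0.15]
  [ -0.07    0.93   -0.10   -0.05   -0.01]
  [ -0.06   -0.07    0.90   -0.04   -0.05]
  [ -0.13   -0.04   -0.05    0.86   -0.02]
  [ -0.10   -0.03   -0.05   -0.14    0.95]
Leontief inverse L = M⁻¹:
  [  1.2483    0.1236    0.1513    0.2665    0.2120]
  [  0.1187    1.1003    0.1404    0.0977    0.0398]
  [  0.1111    0.1008    1.1417    0.0915    0.0806]
  [  0.2047    0.0772    0.0980    1.2179    0.0639]
  [  0.1712    0.0644    0.0949    0.2154    1.0899]
Total output x = L · d:
  x_0 = 1.2483·61 + 0.1236·46 + 0.1513·54 + 0.2665·20 + 0.2120·98 = 116.1090
  x_1 = 0.1187·61 + 1.1003·46 + 0.1404·54 + 0.0977·20 + 0.0398·98 = 71.2918
  x_2 = 0.1111·61 + 0.1008·46 + 1.1417·54 + 0.0915·20 + 0.0806·98 = 82.7970
  x_3 = 0.2047·61 + 0.0772·46 + 0.0980·54 + 1.2179·20 + 0.0639·98 = 51.9518
  x_4 = 0.1712·61 + 0.0644·46 + 0.0949·54 + 0.2154·20 + 1.0899·98 = 129.6450
Δx_1 = L[1,4] · Δd_4 = 0.0398 · 14 = 0.5569

0.5569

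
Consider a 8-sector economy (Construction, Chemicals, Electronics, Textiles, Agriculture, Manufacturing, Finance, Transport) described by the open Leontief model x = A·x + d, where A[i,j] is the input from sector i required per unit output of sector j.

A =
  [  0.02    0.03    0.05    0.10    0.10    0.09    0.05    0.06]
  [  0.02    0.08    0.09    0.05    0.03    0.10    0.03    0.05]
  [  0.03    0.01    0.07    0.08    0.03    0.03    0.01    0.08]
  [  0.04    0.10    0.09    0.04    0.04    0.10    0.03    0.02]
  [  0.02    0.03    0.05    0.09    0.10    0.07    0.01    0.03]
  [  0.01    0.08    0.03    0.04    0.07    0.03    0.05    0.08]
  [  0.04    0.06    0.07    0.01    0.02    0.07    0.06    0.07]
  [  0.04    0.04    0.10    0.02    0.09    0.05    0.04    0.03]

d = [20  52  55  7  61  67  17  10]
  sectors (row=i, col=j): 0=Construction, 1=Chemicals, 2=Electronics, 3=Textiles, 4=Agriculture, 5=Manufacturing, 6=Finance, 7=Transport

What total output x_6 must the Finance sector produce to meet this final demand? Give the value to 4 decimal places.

43.4118

Form M = I − A:
  [  0.98   -0.03   -0.05   -0.10   -0.10   -0.09   -0.05   -0.06]
  [ -0.02    0.92   -0.09   -0.05   -0.03   -0.10   -0.03   -0.05]
  [ -0.03   -0.01    0.93   -0.08   -0.03   -0.03   -0.01   -0.08]
  [ -0.04   -0.10   -0.09    0.96   -0.04   -0.10   -0.03   -0.02]
  [ -0.02   -0.03   -0.05   -0.09    0.90   -0.07   -0.01   -0.03]
  [ -0.01   -0.08   -0.03   -0.04   -0.07    0.97   -0.05   -0.08]
  [ -0.04   -0.06   -0.07   -0.01   -0.02   -0.07    0.94   -0.07]
  [ -0.04   -0.04   -0.10   -0.02   -0.09   -0.05   -0.04    0.97]
Leontief inverse L = M⁻¹:
  [  1.0431    0.0780    0.1073    0.1449    0.1518    0.1449    0.0774    0.1026]
  [  0.0399    1.1223    0.1421    0.0899    0.0724    0.1470    0.0548    0.0922]
  [  0.0470    0.0402    1.1119    0.1111    0.0652    0.0667    0.0280    0.1085]
  [  0.0596    0.1434    0.1423    1.0832    0.0836    0.1497    0.0554    0.0641]
  [  0.0379    0.0682    0.0953    0.1290    1.1424    0.1147    0.0303    0.0634]
  [  0.0285    0.1163    0.0780    0.0736    0.1094    1.0744    0.0715    0.1129]
  [  0.0583    0.0950    0.1166    0.0445    0.0591    0.1115    1.0838    0.1083]
  [  0.0581    0.0728    0.1455    0.0611    0.1318    0.0926    0.0607    1.0676]
Total output x = L · d:
  x_0 = 1.0431·20 + 0.0780·52 + 0.1073·55 + 0.1449·7 + 0.1518·61 + 0.1449·67 + 0.0774·17 + 0.1026·10 = 53.1458
  x_1 = 0.0399·20 + 1.1223·52 + 0.1421·55 + 0.0899·7 + 0.0724·61 + 0.1470·67 + 0.0548·17 + 0.0922·10 = 83.7269
  x_2 = 0.0470·20 + 0.0402·52 + 1.1119·55 + 0.1111·7 + 0.0652·61 + 0.0667·67 + 0.0280·17 + 0.1085·10 = 74.9631
  x_3 = 0.0596·20 + 0.1434·52 + 0.1423·55 + 1.0832·7 + 0.0836·61 + 0.1497·67 + 0.0554·17 + 0.0641·10 = 40.7665
  x_4 = 0.0379·20 + 0.0682·52 + 0.0953·55 + 0.1290·7 + 1.1424·61 + 0.1147·67 + 0.0303·17 + 0.0634·10 = 88.9732
  x_5 = 0.0285·20 + 0.1163·52 + 0.0780·55 + 0.0736·7 + 0.1094·61 + 1.0744·67 + 0.0715·17 + 0.1129·10 = 92.4273
  x_6 = 0.0583·20 + 0.0950·52 + 0.1166·55 + 0.0445·7 + 0.0591·61 + 0.1115·67 + 1.0838·17 + 0.1083·10 = 43.4118
  x_7 = 0.0581·20 + 0.0728·52 + 0.1455·55 + 0.0611·7 + 0.1318·61 + 0.0926·67 + 0.0607·17 + 1.0676·10 = 39.3319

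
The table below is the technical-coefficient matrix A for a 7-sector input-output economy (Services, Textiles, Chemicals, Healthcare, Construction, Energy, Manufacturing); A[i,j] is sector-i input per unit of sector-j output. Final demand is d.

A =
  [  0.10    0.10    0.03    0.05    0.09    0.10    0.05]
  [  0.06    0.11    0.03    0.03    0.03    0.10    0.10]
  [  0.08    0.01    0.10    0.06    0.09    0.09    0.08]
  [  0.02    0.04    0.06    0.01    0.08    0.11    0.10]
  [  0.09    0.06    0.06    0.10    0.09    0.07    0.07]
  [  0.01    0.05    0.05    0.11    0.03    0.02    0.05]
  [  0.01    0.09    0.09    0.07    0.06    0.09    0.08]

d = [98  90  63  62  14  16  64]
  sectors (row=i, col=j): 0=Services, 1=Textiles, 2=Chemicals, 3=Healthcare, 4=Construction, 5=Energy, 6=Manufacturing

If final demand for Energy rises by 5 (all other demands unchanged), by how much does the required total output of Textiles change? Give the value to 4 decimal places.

Form M = I − A:
  [  0.90   -0.10   -0.03   -0.05   -0.09   -0.10   -0.05]
  [ -0.06    0.89   -0.03   -0.03   -0.03   -0.10   -0.10]
  [ -0.08   -0.01    0.90   -0.06   -0.09   -0.09   -0.08]
  [ -0.02   -0.04   -0.06    0.99   -0.08   -0.11   -0.10]
  [ -0.09   -0.06   -0.06   -0.10    0.91   -0.07   -0.07]
  [ -0.01   -0.05   -0.05   -0.11   -0.03    0.98   -0.05]
  [ -0.01   -0.09   -0.09   -0.07   -0.06   -0.09    0.92]
Leontief inverse L = M⁻¹:
  [  1.1506    0.1676    0.0834    0.1117    0.1512    0.1767    0.1213]
  [  0.0985    1.1706    0.0788    0.0834    0.0798    0.1668    0.1636]
  [  0.1296    0.0681    1.1605    0.1237    0.1560    0.1655    0.1497]
  [  0.0558    0.0894    0.1095    1.0650    0.1288    0.1680    0.1570]
  [  0.1418    0.1260    0.1200    0.1625    1.1579    0.1527    0.1459]
  [  0.0366    0.0863    0.0875    0.1427    0.0694    1.0710    0.0980]
  [  0.0519    0.1465    0.1469    0.1271    0.1168    0.1619    1.1500]
Total output x = L · d:
  x_0 = 1.1506·98 + 0.1676·90 + 0.0834·63 + 0.1117·62 + 0.1512·14 + 0.1767·16 + 0.1213·64 = 152.7314
  x_1 = 0.0985·98 + 1.1706·90 + 0.0788·63 + 0.0834·62 + 0.0798·14 + 0.1668·16 + 0.1636·64 = 139.4061
  x_2 = 0.1296·98 + 0.0681·90 + 1.1605·63 + 0.1237·62 + 0.1560·14 + 0.1655·16 + 0.1497·64 = 114.0169
  x_3 = 0.0558·98 + 0.0894·90 + 0.1095·63 + 1.0650·62 + 0.1288·14 + 0.1680·16 + 0.1570·64 = 100.9831
  x_4 = 0.1418·98 + 0.1260·90 + 0.1200·63 + 0.1625·62 + 1.1579·14 + 0.1527·16 + 0.1459·64 = 70.8591
  x_5 = 0.0366·98 + 0.0863·90 + 0.0875·63 + 0.1427·62 + 0.0694·14 + 1.0710·16 + 0.0980·64 = 50.0954
  x_6 = 0.0519·98 + 0.1465·90 + 0.1469·63 + 0.1271·62 + 0.1168·14 + 0.1619·16 + 1.1500·64 = 113.2221
Δx_1 = L[1,5] · Δd_5 = 0.1668 · 5 = 0.8341

0.8341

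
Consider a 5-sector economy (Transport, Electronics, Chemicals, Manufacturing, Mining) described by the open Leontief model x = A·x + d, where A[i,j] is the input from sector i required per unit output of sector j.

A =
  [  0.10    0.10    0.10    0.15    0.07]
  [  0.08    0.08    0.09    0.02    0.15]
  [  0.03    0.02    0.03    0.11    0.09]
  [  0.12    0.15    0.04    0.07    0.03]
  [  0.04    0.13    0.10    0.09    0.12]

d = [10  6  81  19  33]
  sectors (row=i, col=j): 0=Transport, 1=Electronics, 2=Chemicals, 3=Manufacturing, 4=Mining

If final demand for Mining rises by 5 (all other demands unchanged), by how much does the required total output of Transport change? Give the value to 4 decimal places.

0.7483

Form M = I − A:
  [  0.90   -0.10   -0.10   -0.15   -0.07]
  [ -0.08    0.92   -0.09   -0.02   -0.15]
  [ -0.03   -0.02    0.97   -0.11   -0.09]
  [ -0.12   -0.15   -0.04    0.93   -0.03]
  [ -0.04   -0.13   -0.10   -0.09    0.88]
Leontief inverse L = M⁻¹:
  [  1.1702    0.1888    0.1629    0.2266    0.1497]
  [  0.1283    1.1495    0.1465    0.0844    0.2240]
  [  0.0681    0.0739    1.0647    0.1513    0.1321]
  [  0.1778    0.2197    0.0956    1.1296    0.0999]
  [  0.0981    0.2093    0.1598    0.1555    1.2015]
Total output x = L · d:
  x_0 = 1.1702·10 + 0.1888·6 + 0.1629·81 + 0.2266·19 + 0.1497·33 = 35.2751
  x_1 = 0.1283·10 + 1.1495·6 + 0.1465·81 + 0.0844·19 + 0.2240·33 = 29.0378
  x_2 = 0.0681·10 + 0.0739·6 + 1.0647·81 + 0.1513·19 + 0.1321·33 = 94.5930
  x_3 = 0.1778·10 + 0.2197·6 + 0.0956·81 + 1.1296·19 + 0.0999·33 = 35.5977
  x_4 = 0.0981·10 + 0.2093·6 + 0.1598·81 + 0.1555·19 + 1.2015·33 = 57.7830
Δx_0 = L[0,4] · Δd_4 = 0.1497 · 5 = 0.7483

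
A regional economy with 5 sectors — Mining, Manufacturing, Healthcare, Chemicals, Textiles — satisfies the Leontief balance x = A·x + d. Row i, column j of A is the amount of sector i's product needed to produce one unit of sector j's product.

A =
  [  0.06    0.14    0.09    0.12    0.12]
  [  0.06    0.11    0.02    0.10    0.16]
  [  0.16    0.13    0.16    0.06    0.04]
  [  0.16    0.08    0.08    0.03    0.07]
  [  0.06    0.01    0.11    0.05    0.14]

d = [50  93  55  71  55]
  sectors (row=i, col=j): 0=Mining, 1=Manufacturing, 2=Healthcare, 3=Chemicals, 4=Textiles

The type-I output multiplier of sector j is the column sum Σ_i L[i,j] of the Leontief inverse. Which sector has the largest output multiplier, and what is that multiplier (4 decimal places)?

Textiles (2.0009)

Form M = I − A:
  [  0.94   -0.14   -0.09   -0.12   -0.12]
  [ -0.06    0.89   -0.02   -0.10   -0.16]
  [ -0.16   -0.13    0.84   -0.06   -0.04]
  [ -0.16   -0.08   -0.08    0.97   -0.07]
  [ -0.06   -0.01   -0.11   -0.05    0.86]
Leontief inverse L = M⁻¹:
  [  1.1551    0.2271    0.1769    0.1890    0.2270]
  [  0.1332    1.1746    0.0904    0.1563    0.2540]
  [  0.2634    0.2397    1.2579    0.1429    0.1515]
  [  0.2326    0.1591    0.1536    1.0938    0.1582]
  [  0.1293    0.0694    0.1832    0.0969    1.2102]
Total output x = L · d:
  x_0 = 1.1551·50 + 0.2271·93 + 0.1769·55 + 0.1890·71 + 0.2270·55 = 114.5030
  x_1 = 0.1332·50 + 1.1746·93 + 0.0904·55 + 0.1563·71 + 0.2540·55 = 145.9390
  x_2 = 0.2634·50 + 0.2397·93 + 1.2579·55 + 0.1429·71 + 0.1515·55 = 123.1238
  x_3 = 0.2326·50 + 0.1591·93 + 0.1536·55 + 1.0938·71 + 0.1582·55 = 121.2330
  x_4 = 0.1293·50 + 0.0694·93 + 0.1832·55 + 0.0969·71 + 1.2102·55 = 96.4359
Output multipliers (column sums of L):
  Mining: 1.9136
  Manufacturing: 1.8700
  Healthcare: 1.8619
  Chemicals: 1.6788
  Textiles: 2.0009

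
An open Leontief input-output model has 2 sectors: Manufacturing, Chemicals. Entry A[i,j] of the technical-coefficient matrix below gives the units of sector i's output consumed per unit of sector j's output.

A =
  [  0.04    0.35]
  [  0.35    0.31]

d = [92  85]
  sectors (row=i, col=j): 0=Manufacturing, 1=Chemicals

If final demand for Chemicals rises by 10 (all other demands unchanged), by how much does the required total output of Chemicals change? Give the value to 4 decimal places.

Form M = I − A:
  [  0.96   -0.35]
  [ -0.35    0.69]
Leontief inverse L = M⁻¹:
  [  1.2780    0.6483]
  [  0.6483    1.7781]
Total output x = L · d:
  x_0 = 1.2780·92 + 0.6483·85 = 172.6801
  x_1 = 0.6483·92 + 1.7781·85 = 210.7798
Δx_1 = L[1,1] · Δd_1 = 1.7781 · 10 = 17.7811

17.7811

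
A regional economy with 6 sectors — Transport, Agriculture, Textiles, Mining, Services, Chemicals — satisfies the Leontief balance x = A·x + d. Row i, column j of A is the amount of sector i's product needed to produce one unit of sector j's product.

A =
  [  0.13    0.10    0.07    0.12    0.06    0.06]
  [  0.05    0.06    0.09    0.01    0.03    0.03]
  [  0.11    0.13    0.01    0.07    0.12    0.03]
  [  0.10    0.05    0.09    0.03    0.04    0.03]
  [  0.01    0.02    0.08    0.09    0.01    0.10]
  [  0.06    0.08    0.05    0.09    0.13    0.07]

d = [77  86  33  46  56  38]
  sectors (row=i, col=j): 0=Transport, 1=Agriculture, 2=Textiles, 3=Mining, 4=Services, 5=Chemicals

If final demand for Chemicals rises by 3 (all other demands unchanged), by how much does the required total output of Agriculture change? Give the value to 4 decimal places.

0.1581

Form M = I − A:
  [  0.87   -0.10   -0.07   -0.12   -0.06   -0.06]
  [ -0.05    0.94   -0.09   -0.01   -0.03   -0.03]
  [ -0.11   -0.13    0.99   -0.07   -0.12   -0.03]
  [ -0.10   -0.05   -0.09    0.97   -0.04   -0.03]
  [ -0.01   -0.02   -0.08   -0.09    0.99   -0.10]
  [ -0.06   -0.08   -0.05   -0.09   -0.13    0.93]
Leontief inverse L = M⁻¹:
  [  1.2051    0.1674    0.1315    0.1808    0.1152    0.1056]
  [  0.0870    1.0973    0.1173    0.0411    0.0613    0.0527]
  [  0.1658    0.1810    1.0657    0.1207    0.1590    0.0719]
  [  0.1499    0.0972    0.1263    1.0724    0.0785    0.0599]
  [  0.0527    0.0607    0.1118    0.1243    1.0502    0.1259]
  [  0.1160    0.1328    0.1037    0.1429    0.1757    1.1139]
Total output x = L · d:
  x_0 = 1.2051·77 + 0.1674·86 + 0.1315·33 + 0.1808·46 + 0.1152·56 + 0.1056·38 = 130.3114
  x_1 = 0.0870·77 + 1.0973·86 + 0.1173·33 + 0.0411·46 + 0.0613·56 + 0.0527·38 = 112.2578
  x_2 = 0.1658·77 + 0.1810·86 + 1.0657·33 + 0.1207·46 + 0.1590·56 + 0.0719·38 = 80.6894
  x_3 = 0.1499·77 + 0.0972·86 + 0.1263·33 + 1.0724·46 + 0.0785·56 + 0.0599·38 = 80.0751
  x_4 = 0.0527·77 + 0.0607·86 + 0.1118·33 + 0.1243·46 + 1.0502·56 + 0.1259·38 = 82.2844
  x_5 = 0.1160·77 + 0.1328·86 + 0.1037·33 + 0.1429·46 + 0.1757·56 + 1.1139·38 = 82.5134
Δx_1 = L[1,5] · Δd_5 = 0.0527 · 3 = 0.1581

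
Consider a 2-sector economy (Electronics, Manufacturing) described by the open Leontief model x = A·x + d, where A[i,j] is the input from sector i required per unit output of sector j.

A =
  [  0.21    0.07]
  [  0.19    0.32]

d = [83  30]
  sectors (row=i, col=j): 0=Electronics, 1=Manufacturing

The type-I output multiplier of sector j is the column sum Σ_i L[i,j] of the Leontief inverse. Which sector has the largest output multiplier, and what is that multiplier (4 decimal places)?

Electronics (1.6606)

Form M = I − A:
  [  0.79   -0.07]
  [ -0.19    0.68]
Leontief inverse L = M⁻¹:
  [  1.2980    0.1336]
  [  0.3627    1.5079]
Total output x = L · d:
  x_0 = 1.2980·83 + 0.1336·30 = 111.7389
  x_1 = 0.3627·83 + 1.5079·30 = 75.3388
Output multipliers (column sums of L):
  Electronics: 1.6606
  Manufacturing: 1.6415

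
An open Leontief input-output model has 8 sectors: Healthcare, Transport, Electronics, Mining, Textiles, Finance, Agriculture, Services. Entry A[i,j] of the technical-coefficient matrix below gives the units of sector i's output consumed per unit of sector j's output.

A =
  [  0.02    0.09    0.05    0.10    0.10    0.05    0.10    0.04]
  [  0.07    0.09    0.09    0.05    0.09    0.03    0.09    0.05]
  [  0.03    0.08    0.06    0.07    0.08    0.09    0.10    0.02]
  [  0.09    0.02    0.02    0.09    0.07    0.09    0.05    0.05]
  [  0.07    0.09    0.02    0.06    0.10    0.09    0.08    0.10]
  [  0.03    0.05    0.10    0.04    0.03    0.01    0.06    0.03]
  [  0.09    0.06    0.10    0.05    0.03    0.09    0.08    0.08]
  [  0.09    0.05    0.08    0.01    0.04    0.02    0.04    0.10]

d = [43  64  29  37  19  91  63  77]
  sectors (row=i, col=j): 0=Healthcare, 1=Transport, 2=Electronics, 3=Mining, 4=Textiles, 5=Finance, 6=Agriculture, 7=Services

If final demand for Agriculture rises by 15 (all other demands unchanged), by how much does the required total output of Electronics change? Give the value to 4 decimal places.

2.7481

Form M = I − A:
  [  0.98   -0.09   -0.05   -0.10   -0.10   -0.05   -0.10   -0.04]
  [ -0.07    0.91   -0.09   -0.05   -0.09   -0.03   -0.09   -0.05]
  [ -0.03   -0.08    0.94   -0.07   -0.08   -0.09   -0.10   -0.02]
  [ -0.09   -0.02   -0.02    0.91   -0.07   -0.09   -0.05   -0.05]
  [ -0.07   -0.09   -0.02   -0.06    0.90   -0.09   -0.08   -0.10]
  [ -0.03   -0.05   -0.10   -0.04   -0.03    0.99   -0.06   -0.03]
  [ -0.09   -0.06   -0.10   -0.05   -0.03   -0.09    0.92   -0.08]
  [ -0.09   -0.05   -0.08   -0.01   -0.04   -0.02   -0.04    0.90]
Leontief inverse L = M⁻¹:
  [  1.0950    0.1654    0.1235    0.1674    0.1774    0.1220    0.1859    0.1102]
  [  0.1430    1.1716    0.1666    0.1201    0.1721    0.1034    0.1817    0.1205]
  [  0.0981    0.1527    1.1331    0.1343    0.1524    0.1570    0.1832    0.0839]
  [  0.1491    0.0825    0.0809    1.1493    0.1352    0.1474    0.1216    0.1076]
  [  0.1492    0.1737    0.1032    0.1304    1.1834    0.1609    0.1727    0.1780]
  [  0.0749    0.1000    0.1482    0.0842    0.0804    1.0575    0.1177    0.0715]
  [  0.1599    0.1389    0.1805    0.1191    0.1078    0.1586    1.1701    0.1467]
  [  0.1432    0.1122    0.1391    0.0611    0.1015    0.0712    0.1086    1.1535]
Total output x = L · d:
  x_0 = 1.0950·43 + 0.1654·64 + 0.1235·29 + 0.1674·37 + 0.1774·19 + 0.1220·91 + 0.1859·63 + 0.1102·77 = 102.1158
  x_1 = 0.1430·43 + 1.1716·64 + 0.1666·29 + 0.1201·37 + 0.1721·19 + 0.1034·91 + 0.1817·63 + 0.1205·77 = 123.8207
  x_2 = 0.0981·43 + 0.1527·64 + 1.1331·29 + 0.1343·37 + 0.1524·19 + 0.1570·91 + 0.1832·63 + 0.0839·77 = 87.0070
  x_3 = 0.1491·43 + 0.0825·64 + 0.0809·29 + 1.1493·37 + 0.1352·19 + 0.1474·91 + 0.1216·63 + 0.1076·77 = 88.4899
  x_4 = 0.1492·43 + 0.1737·64 + 0.1032·29 + 0.1304·37 + 1.1834·19 + 0.1609·91 + 0.1727·63 + 0.1780·77 = 87.0648
  x_5 = 0.0749·43 + 0.1000·64 + 0.1482·29 + 0.0842·37 + 0.0804·19 + 1.0575·91 + 0.1177·63 + 0.0715·77 = 127.7091
  x_6 = 0.1599·43 + 0.1389·64 + 0.1805·29 + 0.1191·37 + 0.1078·19 + 0.1586·91 + 1.1701·63 + 0.1467·77 = 126.8995
  x_7 = 0.1432·43 + 0.1122·64 + 0.1391·29 + 0.0611·37 + 0.1015·19 + 0.0712·91 + 0.1086·63 + 1.1535·77 = 123.7108
Δx_2 = L[2,6] · Δd_6 = 0.1832 · 15 = 2.7481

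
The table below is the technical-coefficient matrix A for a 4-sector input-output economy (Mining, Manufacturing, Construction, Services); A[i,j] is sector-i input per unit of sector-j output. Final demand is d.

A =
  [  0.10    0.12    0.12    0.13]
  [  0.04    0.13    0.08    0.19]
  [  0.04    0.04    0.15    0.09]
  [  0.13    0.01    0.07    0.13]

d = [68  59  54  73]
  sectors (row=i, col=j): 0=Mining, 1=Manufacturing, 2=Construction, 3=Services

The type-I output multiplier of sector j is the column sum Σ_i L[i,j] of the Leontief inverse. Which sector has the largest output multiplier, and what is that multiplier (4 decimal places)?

Services (1.8691)

Form M = I − A:
  [  0.90   -0.12   -0.12   -0.13]
  [ -0.04    0.87   -0.08   -0.19]
  [ -0.04   -0.04    0.85   -0.09]
  [ -0.13   -0.01   -0.07    0.87]
Leontief inverse L = M⁻¹:
  [  1.1611    0.1720    0.1992    0.2317]
  [  0.1001    1.1733    0.1482    0.2865]
  [  0.0785    0.0680    1.2064    0.1514]
  [  0.1810    0.0447    0.1285    1.1995]
Total output x = L · d:
  x_0 = 1.1611·68 + 0.1720·59 + 0.1992·54 + 0.2317·73 = 116.7650
  x_1 = 0.1001·68 + 1.1733·59 + 0.1482·54 + 0.2865·73 = 104.9533
  x_2 = 0.0785·68 + 0.0680·59 + 1.2064·54 + 0.1514·73 = 85.5516
  x_3 = 0.1810·68 + 0.0447·59 + 0.1285·54 + 1.1995·73 = 109.4455
Output multipliers (column sums of L):
  Mining: 1.5207
  Manufacturing: 1.4580
  Construction: 1.6823
  Services: 1.8691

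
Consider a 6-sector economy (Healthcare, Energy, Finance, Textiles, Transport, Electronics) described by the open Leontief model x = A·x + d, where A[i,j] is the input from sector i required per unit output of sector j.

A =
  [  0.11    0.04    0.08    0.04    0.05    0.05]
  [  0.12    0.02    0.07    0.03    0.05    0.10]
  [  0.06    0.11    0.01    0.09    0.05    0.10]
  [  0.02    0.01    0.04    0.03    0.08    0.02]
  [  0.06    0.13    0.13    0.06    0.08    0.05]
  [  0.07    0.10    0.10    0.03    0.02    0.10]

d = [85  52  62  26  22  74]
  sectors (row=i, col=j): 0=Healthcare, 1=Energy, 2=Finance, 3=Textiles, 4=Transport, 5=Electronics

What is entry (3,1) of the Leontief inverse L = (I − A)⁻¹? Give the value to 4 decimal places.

Form M = I − A:
  [  0.89   -0.04   -0.08   -0.04   -0.05   -0.05]
  [ -0.12    0.98   -0.07   -0.03   -0.05   -0.10]
  [ -0.06   -0.11    0.99   -0.09   -0.05   -0.10]
  [ -0.02   -0.01   -0.04    0.97   -0.08   -0.02]
  [ -0.06   -0.13   -0.13   -0.06    0.92   -0.05]
  [ -0.07   -0.10   -0.10   -0.03   -0.02    0.90]
Leontief inverse L = M⁻¹:
  [  1.1573    0.0821    0.1223    0.0696    0.0821    0.0931]
  [  0.1702    1.0670    0.1173    0.0605    0.0821    0.1469]
  [  0.1120    0.1513    1.0608    0.1176    0.0854    0.1483]
  [  0.0431    0.0375    0.0659    1.0475    0.1000    0.0427]
  [  0.1250    0.1879    0.1867    0.1014    1.1254    0.1133]
  [  0.1256    0.1472    0.1468    0.0624    0.0533    1.1551]
Total output x = L · d:
  x_0 = 1.1573·85 + 0.0821·52 + 0.1223·62 + 0.0696·26 + 0.0821·22 + 0.0931·74 = 120.7288
  x_1 = 0.1702·85 + 1.0670·52 + 0.1173·62 + 0.0605·26 + 0.0821·22 + 0.1469·74 = 91.4779
  x_2 = 0.1120·85 + 0.1513·52 + 1.0608·62 + 0.1176·26 + 0.0854·22 + 0.1483·74 = 99.0612
  x_3 = 0.0431·85 + 0.0375·52 + 0.0659·62 + 1.0475·26 + 0.1000·22 + 0.0427·74 = 42.2952
  x_4 = 0.1250·85 + 0.1879·52 + 0.1867·62 + 0.1014·26 + 1.1254·22 + 0.1133·74 = 67.7570
  x_5 = 0.1256·85 + 0.1472·52 + 0.1468·62 + 0.0624·26 + 0.0533·22 + 1.1551·74 = 115.6988

L[3,1] = 0.0375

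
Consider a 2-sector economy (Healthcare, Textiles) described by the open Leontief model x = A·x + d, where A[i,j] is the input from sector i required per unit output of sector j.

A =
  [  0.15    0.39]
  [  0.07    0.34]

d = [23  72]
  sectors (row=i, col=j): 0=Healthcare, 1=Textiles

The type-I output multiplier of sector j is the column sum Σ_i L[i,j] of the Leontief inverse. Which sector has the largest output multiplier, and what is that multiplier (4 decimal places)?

Textiles (2.3234)

Form M = I − A:
  [  0.85   -0.39]
  [ -0.07    0.66]
Leontief inverse L = M⁻¹:
  [  1.2366    0.7307]
  [  0.1312    1.5927]
Total output x = L · d:
  x_0 = 1.2366·23 + 0.7307·72 = 81.0568
  x_1 = 0.1312·23 + 1.5927·72 = 117.6878
Output multipliers (column sums of L):
  Healthcare: 1.3678
  Textiles: 2.3234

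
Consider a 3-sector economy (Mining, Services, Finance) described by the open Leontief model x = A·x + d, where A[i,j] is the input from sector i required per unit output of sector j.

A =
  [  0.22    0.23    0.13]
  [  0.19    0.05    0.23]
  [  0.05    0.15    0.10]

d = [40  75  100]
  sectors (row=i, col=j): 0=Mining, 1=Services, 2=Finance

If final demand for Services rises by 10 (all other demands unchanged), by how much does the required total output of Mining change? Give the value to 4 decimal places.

3.8512

Form M = I − A:
  [  0.78   -0.23   -0.13]
  [ -0.19    0.95   -0.23]
  [ -0.05   -0.15    0.90]
Leontief inverse L = M⁻¹:
  [  1.3951    0.3851    0.2999]
  [  0.3103    1.1826    0.3470]
  [  0.1292    0.2185    1.1856]
Total output x = L · d:
  x_0 = 1.3951·40 + 0.3851·75 + 0.2999·100 = 114.6803
  x_1 = 0.3103·40 + 1.1826·75 + 0.3470·100 = 135.8064
  x_2 = 0.1292·40 + 0.2185·75 + 1.1856·100 = 140.1166
Δx_0 = L[0,1] · Δd_1 = 0.3851 · 10 = 3.8512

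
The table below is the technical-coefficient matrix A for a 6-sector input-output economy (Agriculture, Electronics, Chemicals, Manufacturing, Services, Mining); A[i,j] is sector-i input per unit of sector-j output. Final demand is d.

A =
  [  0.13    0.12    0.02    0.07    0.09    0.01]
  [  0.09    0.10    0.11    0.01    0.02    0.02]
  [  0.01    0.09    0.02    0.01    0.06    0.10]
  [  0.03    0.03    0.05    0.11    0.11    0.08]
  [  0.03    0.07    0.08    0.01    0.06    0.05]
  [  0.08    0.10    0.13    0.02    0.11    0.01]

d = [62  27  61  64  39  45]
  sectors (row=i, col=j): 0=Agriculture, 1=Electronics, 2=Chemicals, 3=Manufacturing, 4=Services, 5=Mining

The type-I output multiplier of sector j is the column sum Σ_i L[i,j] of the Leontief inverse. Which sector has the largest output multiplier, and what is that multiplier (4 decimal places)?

Form M = I − A:
  [  0.87   -0.12   -0.02   -0.07   -0.09   -0.01]
  [ -0.09    0.90   -0.11   -0.01   -0.02   -0.02]
  [ -0.01   -0.09    0.98   -0.01   -0.06   -0.10]
  [ -0.03   -0.03   -0.05    0.89   -0.11   -0.08]
  [ -0.03   -0.07   -0.08   -0.01    0.94   -0.05]
  [ -0.08   -0.10   -0.13   -0.02   -0.11    0.99]
Leontief inverse L = M⁻¹:
  [  1.1805    0.1820    0.0656    0.0980    0.1369    0.0371]
  [  0.1277    1.1525    0.1435    0.0262    0.0541    0.0439]
  [  0.0403    0.1320    1.0599    0.0202    0.0903    0.1163]
  [  0.0644    0.0809    0.0962    1.1350    0.1599    0.1118]
  [  0.0578    0.1124    0.1132    0.0209    1.0897    0.0710]
  [  0.1213    0.1626    0.1735    0.0385    0.1527    1.0430]
Total output x = L · d:
  x_0 = 1.1805·62 + 0.1820·27 + 0.0656·61 + 0.0980·64 + 0.1369·39 + 0.0371·45 = 95.3869
  x_1 = 0.1277·62 + 1.1525·27 + 0.1435·61 + 0.0262·64 + 0.0541·39 + 0.0439·45 = 53.5518
  x_2 = 0.0403·62 + 0.1320·27 + 1.0599·61 + 0.0202·64 + 0.0903·39 + 0.1163·45 = 80.7662
  x_3 = 0.0644·62 + 0.0809·27 + 0.0962·61 + 1.1350·64 + 0.1599·39 + 0.1118·45 = 95.9497
  x_4 = 0.0578·62 + 0.1124·27 + 0.1132·61 + 0.0209·64 + 1.0897·39 + 0.0710·45 = 60.5566
  x_5 = 0.1213·62 + 0.1626·27 + 0.1735·61 + 0.0385·64 + 0.1527·39 + 1.0430·45 = 77.8444
Output multipliers (column sums of L):
  Agriculture: 1.5920
  Electronics: 1.8223
  Chemicals: 1.6520
  Manufacturing: 1.3387
  Services: 1.6837
  Mining: 1.4231

Electronics (1.8223)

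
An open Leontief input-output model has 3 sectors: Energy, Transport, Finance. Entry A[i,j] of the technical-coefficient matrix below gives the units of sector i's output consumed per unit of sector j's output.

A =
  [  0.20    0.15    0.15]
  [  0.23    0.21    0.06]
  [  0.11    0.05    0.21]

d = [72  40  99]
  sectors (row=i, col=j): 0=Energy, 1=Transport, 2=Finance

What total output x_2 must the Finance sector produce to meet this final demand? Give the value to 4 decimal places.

Form M = I − A:
  [  0.80   -0.15   -0.15]
  [ -0.23    0.79   -0.06]
  [ -0.11   -0.05    0.79]
Leontief inverse L = M⁻¹:
  [  1.3684    0.2776    0.2809]
  [  0.4149    1.3561    0.1818]
  [  0.2168    0.1245    1.3164]
Total output x = L · d:
  x_0 = 1.3684·72 + 0.2776·40 + 0.2809·99 = 137.4425
  x_1 = 0.4149·72 + 1.3561·40 + 0.1818·99 = 102.1098
  x_2 = 0.2168·72 + 0.1245·40 + 1.3164·99 = 150.9167

150.9167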